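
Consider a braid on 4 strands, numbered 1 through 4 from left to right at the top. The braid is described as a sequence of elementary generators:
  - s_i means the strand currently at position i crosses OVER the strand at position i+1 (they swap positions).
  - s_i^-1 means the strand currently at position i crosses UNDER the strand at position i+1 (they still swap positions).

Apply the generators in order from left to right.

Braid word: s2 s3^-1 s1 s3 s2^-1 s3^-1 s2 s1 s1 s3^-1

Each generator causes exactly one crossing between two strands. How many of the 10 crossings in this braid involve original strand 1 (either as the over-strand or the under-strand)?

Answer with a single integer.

Gen 1: crossing 2x3. Involves strand 1? no. Count so far: 0
Gen 2: crossing 2x4. Involves strand 1? no. Count so far: 0
Gen 3: crossing 1x3. Involves strand 1? yes. Count so far: 1
Gen 4: crossing 4x2. Involves strand 1? no. Count so far: 1
Gen 5: crossing 1x2. Involves strand 1? yes. Count so far: 2
Gen 6: crossing 1x4. Involves strand 1? yes. Count so far: 3
Gen 7: crossing 2x4. Involves strand 1? no. Count so far: 3
Gen 8: crossing 3x4. Involves strand 1? no. Count so far: 3
Gen 9: crossing 4x3. Involves strand 1? no. Count so far: 3
Gen 10: crossing 2x1. Involves strand 1? yes. Count so far: 4

Answer: 4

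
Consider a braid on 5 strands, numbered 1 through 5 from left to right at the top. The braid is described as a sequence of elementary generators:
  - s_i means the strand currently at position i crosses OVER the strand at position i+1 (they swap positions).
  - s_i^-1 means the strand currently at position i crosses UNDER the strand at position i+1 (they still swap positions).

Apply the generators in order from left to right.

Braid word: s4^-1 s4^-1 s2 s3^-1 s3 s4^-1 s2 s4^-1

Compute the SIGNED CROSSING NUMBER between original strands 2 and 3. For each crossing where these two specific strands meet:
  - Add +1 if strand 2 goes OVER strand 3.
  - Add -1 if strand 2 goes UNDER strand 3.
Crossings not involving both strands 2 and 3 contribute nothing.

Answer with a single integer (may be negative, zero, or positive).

Gen 1: crossing 4x5. Both 2&3? no. Sum: 0
Gen 2: crossing 5x4. Both 2&3? no. Sum: 0
Gen 3: 2 over 3. Both 2&3? yes. Contrib: +1. Sum: 1
Gen 4: crossing 2x4. Both 2&3? no. Sum: 1
Gen 5: crossing 4x2. Both 2&3? no. Sum: 1
Gen 6: crossing 4x5. Both 2&3? no. Sum: 1
Gen 7: 3 over 2. Both 2&3? yes. Contrib: -1. Sum: 0
Gen 8: crossing 5x4. Both 2&3? no. Sum: 0

Answer: 0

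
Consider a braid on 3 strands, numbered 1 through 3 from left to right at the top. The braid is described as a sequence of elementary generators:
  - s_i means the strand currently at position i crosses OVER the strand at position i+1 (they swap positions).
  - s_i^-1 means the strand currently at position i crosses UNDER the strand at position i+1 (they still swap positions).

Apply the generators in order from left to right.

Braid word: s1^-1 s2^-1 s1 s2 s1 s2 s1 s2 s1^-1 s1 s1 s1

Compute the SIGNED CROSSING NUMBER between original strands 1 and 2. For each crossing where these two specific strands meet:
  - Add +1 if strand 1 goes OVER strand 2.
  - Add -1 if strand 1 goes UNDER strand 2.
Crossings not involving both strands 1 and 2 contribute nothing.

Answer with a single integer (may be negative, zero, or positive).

Gen 1: 1 under 2. Both 1&2? yes. Contrib: -1. Sum: -1
Gen 2: crossing 1x3. Both 1&2? no. Sum: -1
Gen 3: crossing 2x3. Both 1&2? no. Sum: -1
Gen 4: 2 over 1. Both 1&2? yes. Contrib: -1. Sum: -2
Gen 5: crossing 3x1. Both 1&2? no. Sum: -2
Gen 6: crossing 3x2. Both 1&2? no. Sum: -2
Gen 7: 1 over 2. Both 1&2? yes. Contrib: +1. Sum: -1
Gen 8: crossing 1x3. Both 1&2? no. Sum: -1
Gen 9: crossing 2x3. Both 1&2? no. Sum: -1
Gen 10: crossing 3x2. Both 1&2? no. Sum: -1
Gen 11: crossing 2x3. Both 1&2? no. Sum: -1
Gen 12: crossing 3x2. Both 1&2? no. Sum: -1

Answer: -1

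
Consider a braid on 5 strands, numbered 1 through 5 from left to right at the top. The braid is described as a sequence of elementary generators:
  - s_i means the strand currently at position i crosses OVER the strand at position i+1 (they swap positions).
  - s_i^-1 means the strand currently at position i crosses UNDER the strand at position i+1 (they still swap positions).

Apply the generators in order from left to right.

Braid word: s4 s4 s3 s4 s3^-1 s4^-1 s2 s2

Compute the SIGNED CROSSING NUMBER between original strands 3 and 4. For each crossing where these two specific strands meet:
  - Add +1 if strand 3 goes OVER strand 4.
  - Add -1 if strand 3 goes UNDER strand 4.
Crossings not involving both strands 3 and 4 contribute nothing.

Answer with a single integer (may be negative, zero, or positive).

Answer: 2

Derivation:
Gen 1: crossing 4x5. Both 3&4? no. Sum: 0
Gen 2: crossing 5x4. Both 3&4? no. Sum: 0
Gen 3: 3 over 4. Both 3&4? yes. Contrib: +1. Sum: 1
Gen 4: crossing 3x5. Both 3&4? no. Sum: 1
Gen 5: crossing 4x5. Both 3&4? no. Sum: 1
Gen 6: 4 under 3. Both 3&4? yes. Contrib: +1. Sum: 2
Gen 7: crossing 2x5. Both 3&4? no. Sum: 2
Gen 8: crossing 5x2. Both 3&4? no. Sum: 2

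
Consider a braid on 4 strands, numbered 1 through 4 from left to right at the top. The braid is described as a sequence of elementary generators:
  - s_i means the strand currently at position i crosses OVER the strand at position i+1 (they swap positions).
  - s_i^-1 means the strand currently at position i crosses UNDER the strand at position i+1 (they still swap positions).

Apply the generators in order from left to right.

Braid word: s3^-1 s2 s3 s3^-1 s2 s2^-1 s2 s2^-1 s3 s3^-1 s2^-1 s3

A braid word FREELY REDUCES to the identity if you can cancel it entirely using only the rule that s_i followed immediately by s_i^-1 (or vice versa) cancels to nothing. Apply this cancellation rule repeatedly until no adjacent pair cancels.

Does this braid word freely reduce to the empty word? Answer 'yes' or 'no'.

Answer: yes

Derivation:
Gen 1 (s3^-1): push. Stack: [s3^-1]
Gen 2 (s2): push. Stack: [s3^-1 s2]
Gen 3 (s3): push. Stack: [s3^-1 s2 s3]
Gen 4 (s3^-1): cancels prior s3. Stack: [s3^-1 s2]
Gen 5 (s2): push. Stack: [s3^-1 s2 s2]
Gen 6 (s2^-1): cancels prior s2. Stack: [s3^-1 s2]
Gen 7 (s2): push. Stack: [s3^-1 s2 s2]
Gen 8 (s2^-1): cancels prior s2. Stack: [s3^-1 s2]
Gen 9 (s3): push. Stack: [s3^-1 s2 s3]
Gen 10 (s3^-1): cancels prior s3. Stack: [s3^-1 s2]
Gen 11 (s2^-1): cancels prior s2. Stack: [s3^-1]
Gen 12 (s3): cancels prior s3^-1. Stack: []
Reduced word: (empty)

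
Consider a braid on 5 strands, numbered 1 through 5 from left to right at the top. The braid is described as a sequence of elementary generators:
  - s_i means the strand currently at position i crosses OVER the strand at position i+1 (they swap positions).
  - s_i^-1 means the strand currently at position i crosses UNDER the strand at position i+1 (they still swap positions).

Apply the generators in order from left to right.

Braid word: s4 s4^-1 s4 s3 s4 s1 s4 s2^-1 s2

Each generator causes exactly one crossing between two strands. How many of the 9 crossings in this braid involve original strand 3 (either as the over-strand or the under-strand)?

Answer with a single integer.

Answer: 3

Derivation:
Gen 1: crossing 4x5. Involves strand 3? no. Count so far: 0
Gen 2: crossing 5x4. Involves strand 3? no. Count so far: 0
Gen 3: crossing 4x5. Involves strand 3? no. Count so far: 0
Gen 4: crossing 3x5. Involves strand 3? yes. Count so far: 1
Gen 5: crossing 3x4. Involves strand 3? yes. Count so far: 2
Gen 6: crossing 1x2. Involves strand 3? no. Count so far: 2
Gen 7: crossing 4x3. Involves strand 3? yes. Count so far: 3
Gen 8: crossing 1x5. Involves strand 3? no. Count so far: 3
Gen 9: crossing 5x1. Involves strand 3? no. Count so far: 3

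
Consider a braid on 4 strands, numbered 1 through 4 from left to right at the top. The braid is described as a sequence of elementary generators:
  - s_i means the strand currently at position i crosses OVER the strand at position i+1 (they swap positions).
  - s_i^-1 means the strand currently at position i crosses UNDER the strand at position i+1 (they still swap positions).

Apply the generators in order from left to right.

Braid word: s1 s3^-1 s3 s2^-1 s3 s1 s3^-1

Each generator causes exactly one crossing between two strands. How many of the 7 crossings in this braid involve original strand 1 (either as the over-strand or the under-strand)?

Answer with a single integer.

Gen 1: crossing 1x2. Involves strand 1? yes. Count so far: 1
Gen 2: crossing 3x4. Involves strand 1? no. Count so far: 1
Gen 3: crossing 4x3. Involves strand 1? no. Count so far: 1
Gen 4: crossing 1x3. Involves strand 1? yes. Count so far: 2
Gen 5: crossing 1x4. Involves strand 1? yes. Count so far: 3
Gen 6: crossing 2x3. Involves strand 1? no. Count so far: 3
Gen 7: crossing 4x1. Involves strand 1? yes. Count so far: 4

Answer: 4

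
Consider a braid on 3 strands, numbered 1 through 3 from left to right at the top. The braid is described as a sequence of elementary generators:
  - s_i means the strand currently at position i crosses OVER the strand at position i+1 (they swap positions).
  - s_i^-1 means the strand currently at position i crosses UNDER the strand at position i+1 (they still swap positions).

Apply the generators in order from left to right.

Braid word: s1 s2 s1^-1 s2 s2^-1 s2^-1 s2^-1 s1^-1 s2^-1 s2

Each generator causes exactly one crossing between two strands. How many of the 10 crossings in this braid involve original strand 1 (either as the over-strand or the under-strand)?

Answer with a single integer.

Answer: 8

Derivation:
Gen 1: crossing 1x2. Involves strand 1? yes. Count so far: 1
Gen 2: crossing 1x3. Involves strand 1? yes. Count so far: 2
Gen 3: crossing 2x3. Involves strand 1? no. Count so far: 2
Gen 4: crossing 2x1. Involves strand 1? yes. Count so far: 3
Gen 5: crossing 1x2. Involves strand 1? yes. Count so far: 4
Gen 6: crossing 2x1. Involves strand 1? yes. Count so far: 5
Gen 7: crossing 1x2. Involves strand 1? yes. Count so far: 6
Gen 8: crossing 3x2. Involves strand 1? no. Count so far: 6
Gen 9: crossing 3x1. Involves strand 1? yes. Count so far: 7
Gen 10: crossing 1x3. Involves strand 1? yes. Count so far: 8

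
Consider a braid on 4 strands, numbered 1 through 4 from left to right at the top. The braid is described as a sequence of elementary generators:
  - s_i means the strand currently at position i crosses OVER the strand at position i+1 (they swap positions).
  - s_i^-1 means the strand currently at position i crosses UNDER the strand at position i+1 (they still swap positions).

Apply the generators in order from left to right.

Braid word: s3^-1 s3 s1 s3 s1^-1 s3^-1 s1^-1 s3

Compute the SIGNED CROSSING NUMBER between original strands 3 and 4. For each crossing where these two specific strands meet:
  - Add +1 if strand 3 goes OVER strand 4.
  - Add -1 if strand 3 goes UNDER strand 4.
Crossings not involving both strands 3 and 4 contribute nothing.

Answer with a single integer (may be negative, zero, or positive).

Answer: 1

Derivation:
Gen 1: 3 under 4. Both 3&4? yes. Contrib: -1. Sum: -1
Gen 2: 4 over 3. Both 3&4? yes. Contrib: -1. Sum: -2
Gen 3: crossing 1x2. Both 3&4? no. Sum: -2
Gen 4: 3 over 4. Both 3&4? yes. Contrib: +1. Sum: -1
Gen 5: crossing 2x1. Both 3&4? no. Sum: -1
Gen 6: 4 under 3. Both 3&4? yes. Contrib: +1. Sum: 0
Gen 7: crossing 1x2. Both 3&4? no. Sum: 0
Gen 8: 3 over 4. Both 3&4? yes. Contrib: +1. Sum: 1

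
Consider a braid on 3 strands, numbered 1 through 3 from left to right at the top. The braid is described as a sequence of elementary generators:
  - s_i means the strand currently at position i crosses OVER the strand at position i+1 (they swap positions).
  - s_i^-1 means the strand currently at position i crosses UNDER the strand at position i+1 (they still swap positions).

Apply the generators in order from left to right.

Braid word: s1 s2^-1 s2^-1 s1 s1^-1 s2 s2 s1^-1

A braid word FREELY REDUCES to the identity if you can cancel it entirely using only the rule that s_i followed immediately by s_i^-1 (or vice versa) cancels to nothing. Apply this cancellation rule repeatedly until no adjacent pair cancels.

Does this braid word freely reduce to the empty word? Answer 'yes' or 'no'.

Answer: yes

Derivation:
Gen 1 (s1): push. Stack: [s1]
Gen 2 (s2^-1): push. Stack: [s1 s2^-1]
Gen 3 (s2^-1): push. Stack: [s1 s2^-1 s2^-1]
Gen 4 (s1): push. Stack: [s1 s2^-1 s2^-1 s1]
Gen 5 (s1^-1): cancels prior s1. Stack: [s1 s2^-1 s2^-1]
Gen 6 (s2): cancels prior s2^-1. Stack: [s1 s2^-1]
Gen 7 (s2): cancels prior s2^-1. Stack: [s1]
Gen 8 (s1^-1): cancels prior s1. Stack: []
Reduced word: (empty)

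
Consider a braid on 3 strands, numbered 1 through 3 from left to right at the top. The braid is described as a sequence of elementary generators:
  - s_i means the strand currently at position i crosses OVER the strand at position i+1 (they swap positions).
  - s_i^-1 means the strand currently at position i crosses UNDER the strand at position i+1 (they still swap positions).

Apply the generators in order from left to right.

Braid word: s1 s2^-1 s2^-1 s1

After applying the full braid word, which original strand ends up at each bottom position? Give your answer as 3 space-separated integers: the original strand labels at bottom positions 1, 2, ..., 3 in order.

Gen 1 (s1): strand 1 crosses over strand 2. Perm now: [2 1 3]
Gen 2 (s2^-1): strand 1 crosses under strand 3. Perm now: [2 3 1]
Gen 3 (s2^-1): strand 3 crosses under strand 1. Perm now: [2 1 3]
Gen 4 (s1): strand 2 crosses over strand 1. Perm now: [1 2 3]

Answer: 1 2 3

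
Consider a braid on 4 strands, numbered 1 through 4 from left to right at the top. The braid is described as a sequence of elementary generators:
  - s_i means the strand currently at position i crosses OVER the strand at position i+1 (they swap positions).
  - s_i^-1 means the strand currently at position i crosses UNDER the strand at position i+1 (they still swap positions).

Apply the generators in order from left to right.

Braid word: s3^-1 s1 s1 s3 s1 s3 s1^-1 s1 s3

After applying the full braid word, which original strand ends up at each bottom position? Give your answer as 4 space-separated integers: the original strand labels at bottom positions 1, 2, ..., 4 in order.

Gen 1 (s3^-1): strand 3 crosses under strand 4. Perm now: [1 2 4 3]
Gen 2 (s1): strand 1 crosses over strand 2. Perm now: [2 1 4 3]
Gen 3 (s1): strand 2 crosses over strand 1. Perm now: [1 2 4 3]
Gen 4 (s3): strand 4 crosses over strand 3. Perm now: [1 2 3 4]
Gen 5 (s1): strand 1 crosses over strand 2. Perm now: [2 1 3 4]
Gen 6 (s3): strand 3 crosses over strand 4. Perm now: [2 1 4 3]
Gen 7 (s1^-1): strand 2 crosses under strand 1. Perm now: [1 2 4 3]
Gen 8 (s1): strand 1 crosses over strand 2. Perm now: [2 1 4 3]
Gen 9 (s3): strand 4 crosses over strand 3. Perm now: [2 1 3 4]

Answer: 2 1 3 4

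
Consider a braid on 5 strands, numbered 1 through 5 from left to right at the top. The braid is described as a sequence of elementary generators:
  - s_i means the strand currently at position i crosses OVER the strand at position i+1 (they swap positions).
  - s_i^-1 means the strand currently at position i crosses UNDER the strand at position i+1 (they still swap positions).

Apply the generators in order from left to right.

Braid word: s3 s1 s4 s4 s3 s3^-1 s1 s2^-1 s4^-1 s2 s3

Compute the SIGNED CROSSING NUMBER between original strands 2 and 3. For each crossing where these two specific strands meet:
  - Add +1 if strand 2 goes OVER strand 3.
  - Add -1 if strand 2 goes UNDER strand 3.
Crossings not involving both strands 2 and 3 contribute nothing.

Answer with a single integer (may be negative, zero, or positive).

Answer: 0

Derivation:
Gen 1: crossing 3x4. Both 2&3? no. Sum: 0
Gen 2: crossing 1x2. Both 2&3? no. Sum: 0
Gen 3: crossing 3x5. Both 2&3? no. Sum: 0
Gen 4: crossing 5x3. Both 2&3? no. Sum: 0
Gen 5: crossing 4x3. Both 2&3? no. Sum: 0
Gen 6: crossing 3x4. Both 2&3? no. Sum: 0
Gen 7: crossing 2x1. Both 2&3? no. Sum: 0
Gen 8: crossing 2x4. Both 2&3? no. Sum: 0
Gen 9: crossing 3x5. Both 2&3? no. Sum: 0
Gen 10: crossing 4x2. Both 2&3? no. Sum: 0
Gen 11: crossing 4x5. Both 2&3? no. Sum: 0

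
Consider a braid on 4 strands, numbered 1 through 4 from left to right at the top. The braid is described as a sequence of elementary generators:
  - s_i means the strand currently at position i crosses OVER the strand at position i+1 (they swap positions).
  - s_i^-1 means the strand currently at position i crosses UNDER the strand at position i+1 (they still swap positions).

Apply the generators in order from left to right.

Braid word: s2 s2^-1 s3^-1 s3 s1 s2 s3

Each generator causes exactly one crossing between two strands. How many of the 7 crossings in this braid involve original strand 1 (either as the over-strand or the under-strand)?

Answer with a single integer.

Answer: 3

Derivation:
Gen 1: crossing 2x3. Involves strand 1? no. Count so far: 0
Gen 2: crossing 3x2. Involves strand 1? no. Count so far: 0
Gen 3: crossing 3x4. Involves strand 1? no. Count so far: 0
Gen 4: crossing 4x3. Involves strand 1? no. Count so far: 0
Gen 5: crossing 1x2. Involves strand 1? yes. Count so far: 1
Gen 6: crossing 1x3. Involves strand 1? yes. Count so far: 2
Gen 7: crossing 1x4. Involves strand 1? yes. Count so far: 3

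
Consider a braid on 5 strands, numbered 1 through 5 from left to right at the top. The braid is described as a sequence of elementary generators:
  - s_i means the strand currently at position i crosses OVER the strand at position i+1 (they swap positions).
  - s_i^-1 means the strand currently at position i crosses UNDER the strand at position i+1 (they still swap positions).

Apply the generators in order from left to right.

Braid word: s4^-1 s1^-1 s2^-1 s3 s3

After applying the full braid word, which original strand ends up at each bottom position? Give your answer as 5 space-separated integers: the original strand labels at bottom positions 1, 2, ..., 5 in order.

Gen 1 (s4^-1): strand 4 crosses under strand 5. Perm now: [1 2 3 5 4]
Gen 2 (s1^-1): strand 1 crosses under strand 2. Perm now: [2 1 3 5 4]
Gen 3 (s2^-1): strand 1 crosses under strand 3. Perm now: [2 3 1 5 4]
Gen 4 (s3): strand 1 crosses over strand 5. Perm now: [2 3 5 1 4]
Gen 5 (s3): strand 5 crosses over strand 1. Perm now: [2 3 1 5 4]

Answer: 2 3 1 5 4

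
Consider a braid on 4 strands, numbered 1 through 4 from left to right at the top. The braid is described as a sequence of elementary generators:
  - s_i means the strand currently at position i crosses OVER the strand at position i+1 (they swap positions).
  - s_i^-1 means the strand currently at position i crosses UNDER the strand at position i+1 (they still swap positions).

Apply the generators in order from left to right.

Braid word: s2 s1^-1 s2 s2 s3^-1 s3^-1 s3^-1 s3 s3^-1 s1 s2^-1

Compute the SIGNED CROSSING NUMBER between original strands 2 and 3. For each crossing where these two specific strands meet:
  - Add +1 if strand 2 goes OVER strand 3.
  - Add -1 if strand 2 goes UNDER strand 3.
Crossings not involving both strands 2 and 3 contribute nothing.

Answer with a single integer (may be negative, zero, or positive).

Gen 1: 2 over 3. Both 2&3? yes. Contrib: +1. Sum: 1
Gen 2: crossing 1x3. Both 2&3? no. Sum: 1
Gen 3: crossing 1x2. Both 2&3? no. Sum: 1
Gen 4: crossing 2x1. Both 2&3? no. Sum: 1
Gen 5: crossing 2x4. Both 2&3? no. Sum: 1
Gen 6: crossing 4x2. Both 2&3? no. Sum: 1
Gen 7: crossing 2x4. Both 2&3? no. Sum: 1
Gen 8: crossing 4x2. Both 2&3? no. Sum: 1
Gen 9: crossing 2x4. Both 2&3? no. Sum: 1
Gen 10: crossing 3x1. Both 2&3? no. Sum: 1
Gen 11: crossing 3x4. Both 2&3? no. Sum: 1

Answer: 1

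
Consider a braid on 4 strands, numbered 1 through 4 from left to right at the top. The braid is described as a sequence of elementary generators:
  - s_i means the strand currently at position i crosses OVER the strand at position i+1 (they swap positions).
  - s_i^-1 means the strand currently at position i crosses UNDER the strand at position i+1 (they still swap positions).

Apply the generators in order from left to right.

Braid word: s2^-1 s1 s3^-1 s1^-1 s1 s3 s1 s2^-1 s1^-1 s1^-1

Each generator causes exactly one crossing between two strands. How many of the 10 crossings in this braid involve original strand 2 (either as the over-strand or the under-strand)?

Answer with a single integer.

Gen 1: crossing 2x3. Involves strand 2? yes. Count so far: 1
Gen 2: crossing 1x3. Involves strand 2? no. Count so far: 1
Gen 3: crossing 2x4. Involves strand 2? yes. Count so far: 2
Gen 4: crossing 3x1. Involves strand 2? no. Count so far: 2
Gen 5: crossing 1x3. Involves strand 2? no. Count so far: 2
Gen 6: crossing 4x2. Involves strand 2? yes. Count so far: 3
Gen 7: crossing 3x1. Involves strand 2? no. Count so far: 3
Gen 8: crossing 3x2. Involves strand 2? yes. Count so far: 4
Gen 9: crossing 1x2. Involves strand 2? yes. Count so far: 5
Gen 10: crossing 2x1. Involves strand 2? yes. Count so far: 6

Answer: 6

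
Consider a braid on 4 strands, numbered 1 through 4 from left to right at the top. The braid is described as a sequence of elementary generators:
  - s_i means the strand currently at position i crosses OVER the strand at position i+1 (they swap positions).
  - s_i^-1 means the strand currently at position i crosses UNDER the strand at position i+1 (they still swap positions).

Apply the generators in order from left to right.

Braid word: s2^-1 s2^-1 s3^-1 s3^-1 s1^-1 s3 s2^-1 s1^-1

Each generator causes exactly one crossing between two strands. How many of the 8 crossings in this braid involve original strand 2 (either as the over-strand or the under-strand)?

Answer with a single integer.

Answer: 4

Derivation:
Gen 1: crossing 2x3. Involves strand 2? yes. Count so far: 1
Gen 2: crossing 3x2. Involves strand 2? yes. Count so far: 2
Gen 3: crossing 3x4. Involves strand 2? no. Count so far: 2
Gen 4: crossing 4x3. Involves strand 2? no. Count so far: 2
Gen 5: crossing 1x2. Involves strand 2? yes. Count so far: 3
Gen 6: crossing 3x4. Involves strand 2? no. Count so far: 3
Gen 7: crossing 1x4. Involves strand 2? no. Count so far: 3
Gen 8: crossing 2x4. Involves strand 2? yes. Count so far: 4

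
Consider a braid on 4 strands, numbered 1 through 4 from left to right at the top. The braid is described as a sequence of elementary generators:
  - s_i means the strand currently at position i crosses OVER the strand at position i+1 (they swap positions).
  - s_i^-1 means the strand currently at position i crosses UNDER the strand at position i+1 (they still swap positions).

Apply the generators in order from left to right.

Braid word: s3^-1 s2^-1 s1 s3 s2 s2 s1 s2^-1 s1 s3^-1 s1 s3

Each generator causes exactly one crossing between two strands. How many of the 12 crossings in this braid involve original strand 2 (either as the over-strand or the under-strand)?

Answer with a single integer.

Answer: 4

Derivation:
Gen 1: crossing 3x4. Involves strand 2? no. Count so far: 0
Gen 2: crossing 2x4. Involves strand 2? yes. Count so far: 1
Gen 3: crossing 1x4. Involves strand 2? no. Count so far: 1
Gen 4: crossing 2x3. Involves strand 2? yes. Count so far: 2
Gen 5: crossing 1x3. Involves strand 2? no. Count so far: 2
Gen 6: crossing 3x1. Involves strand 2? no. Count so far: 2
Gen 7: crossing 4x1. Involves strand 2? no. Count so far: 2
Gen 8: crossing 4x3. Involves strand 2? no. Count so far: 2
Gen 9: crossing 1x3. Involves strand 2? no. Count so far: 2
Gen 10: crossing 4x2. Involves strand 2? yes. Count so far: 3
Gen 11: crossing 3x1. Involves strand 2? no. Count so far: 3
Gen 12: crossing 2x4. Involves strand 2? yes. Count so far: 4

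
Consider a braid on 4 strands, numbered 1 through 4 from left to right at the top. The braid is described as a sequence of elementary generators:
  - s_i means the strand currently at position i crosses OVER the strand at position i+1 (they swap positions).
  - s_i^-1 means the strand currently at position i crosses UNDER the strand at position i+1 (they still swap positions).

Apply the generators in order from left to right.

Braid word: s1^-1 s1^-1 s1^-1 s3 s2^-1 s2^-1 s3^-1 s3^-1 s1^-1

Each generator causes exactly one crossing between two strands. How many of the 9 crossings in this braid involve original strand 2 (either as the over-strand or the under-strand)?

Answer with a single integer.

Gen 1: crossing 1x2. Involves strand 2? yes. Count so far: 1
Gen 2: crossing 2x1. Involves strand 2? yes. Count so far: 2
Gen 3: crossing 1x2. Involves strand 2? yes. Count so far: 3
Gen 4: crossing 3x4. Involves strand 2? no. Count so far: 3
Gen 5: crossing 1x4. Involves strand 2? no. Count so far: 3
Gen 6: crossing 4x1. Involves strand 2? no. Count so far: 3
Gen 7: crossing 4x3. Involves strand 2? no. Count so far: 3
Gen 8: crossing 3x4. Involves strand 2? no. Count so far: 3
Gen 9: crossing 2x1. Involves strand 2? yes. Count so far: 4

Answer: 4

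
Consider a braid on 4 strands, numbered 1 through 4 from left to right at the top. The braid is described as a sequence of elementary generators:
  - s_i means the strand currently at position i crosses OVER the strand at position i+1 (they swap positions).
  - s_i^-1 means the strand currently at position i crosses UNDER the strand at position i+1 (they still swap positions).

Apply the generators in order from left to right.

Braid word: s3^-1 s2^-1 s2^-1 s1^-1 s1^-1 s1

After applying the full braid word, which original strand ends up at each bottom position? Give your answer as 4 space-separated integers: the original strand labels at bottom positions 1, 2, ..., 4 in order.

Answer: 2 1 4 3

Derivation:
Gen 1 (s3^-1): strand 3 crosses under strand 4. Perm now: [1 2 4 3]
Gen 2 (s2^-1): strand 2 crosses under strand 4. Perm now: [1 4 2 3]
Gen 3 (s2^-1): strand 4 crosses under strand 2. Perm now: [1 2 4 3]
Gen 4 (s1^-1): strand 1 crosses under strand 2. Perm now: [2 1 4 3]
Gen 5 (s1^-1): strand 2 crosses under strand 1. Perm now: [1 2 4 3]
Gen 6 (s1): strand 1 crosses over strand 2. Perm now: [2 1 4 3]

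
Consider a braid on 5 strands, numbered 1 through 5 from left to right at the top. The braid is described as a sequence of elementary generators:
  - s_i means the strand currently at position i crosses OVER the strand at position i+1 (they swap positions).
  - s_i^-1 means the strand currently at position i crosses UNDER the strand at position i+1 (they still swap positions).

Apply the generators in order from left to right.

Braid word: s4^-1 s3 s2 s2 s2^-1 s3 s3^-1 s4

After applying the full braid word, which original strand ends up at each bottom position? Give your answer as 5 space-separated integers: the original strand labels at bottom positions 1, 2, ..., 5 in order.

Gen 1 (s4^-1): strand 4 crosses under strand 5. Perm now: [1 2 3 5 4]
Gen 2 (s3): strand 3 crosses over strand 5. Perm now: [1 2 5 3 4]
Gen 3 (s2): strand 2 crosses over strand 5. Perm now: [1 5 2 3 4]
Gen 4 (s2): strand 5 crosses over strand 2. Perm now: [1 2 5 3 4]
Gen 5 (s2^-1): strand 2 crosses under strand 5. Perm now: [1 5 2 3 4]
Gen 6 (s3): strand 2 crosses over strand 3. Perm now: [1 5 3 2 4]
Gen 7 (s3^-1): strand 3 crosses under strand 2. Perm now: [1 5 2 3 4]
Gen 8 (s4): strand 3 crosses over strand 4. Perm now: [1 5 2 4 3]

Answer: 1 5 2 4 3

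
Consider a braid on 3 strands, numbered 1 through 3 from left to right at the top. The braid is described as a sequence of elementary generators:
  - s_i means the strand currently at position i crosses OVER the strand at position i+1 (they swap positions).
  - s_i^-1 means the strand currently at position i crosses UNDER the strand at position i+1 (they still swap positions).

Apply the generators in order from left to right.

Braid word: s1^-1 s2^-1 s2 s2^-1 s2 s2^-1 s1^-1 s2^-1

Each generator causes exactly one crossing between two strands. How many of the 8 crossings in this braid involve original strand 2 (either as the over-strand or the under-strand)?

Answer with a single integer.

Gen 1: crossing 1x2. Involves strand 2? yes. Count so far: 1
Gen 2: crossing 1x3. Involves strand 2? no. Count so far: 1
Gen 3: crossing 3x1. Involves strand 2? no. Count so far: 1
Gen 4: crossing 1x3. Involves strand 2? no. Count so far: 1
Gen 5: crossing 3x1. Involves strand 2? no. Count so far: 1
Gen 6: crossing 1x3. Involves strand 2? no. Count so far: 1
Gen 7: crossing 2x3. Involves strand 2? yes. Count so far: 2
Gen 8: crossing 2x1. Involves strand 2? yes. Count so far: 3

Answer: 3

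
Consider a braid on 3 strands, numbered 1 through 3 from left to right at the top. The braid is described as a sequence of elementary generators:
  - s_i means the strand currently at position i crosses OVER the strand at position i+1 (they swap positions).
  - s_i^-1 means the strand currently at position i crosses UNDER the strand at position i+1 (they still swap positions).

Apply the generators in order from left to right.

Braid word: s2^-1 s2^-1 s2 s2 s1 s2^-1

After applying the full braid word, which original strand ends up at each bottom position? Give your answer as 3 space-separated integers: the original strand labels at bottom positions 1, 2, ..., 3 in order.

Gen 1 (s2^-1): strand 2 crosses under strand 3. Perm now: [1 3 2]
Gen 2 (s2^-1): strand 3 crosses under strand 2. Perm now: [1 2 3]
Gen 3 (s2): strand 2 crosses over strand 3. Perm now: [1 3 2]
Gen 4 (s2): strand 3 crosses over strand 2. Perm now: [1 2 3]
Gen 5 (s1): strand 1 crosses over strand 2. Perm now: [2 1 3]
Gen 6 (s2^-1): strand 1 crosses under strand 3. Perm now: [2 3 1]

Answer: 2 3 1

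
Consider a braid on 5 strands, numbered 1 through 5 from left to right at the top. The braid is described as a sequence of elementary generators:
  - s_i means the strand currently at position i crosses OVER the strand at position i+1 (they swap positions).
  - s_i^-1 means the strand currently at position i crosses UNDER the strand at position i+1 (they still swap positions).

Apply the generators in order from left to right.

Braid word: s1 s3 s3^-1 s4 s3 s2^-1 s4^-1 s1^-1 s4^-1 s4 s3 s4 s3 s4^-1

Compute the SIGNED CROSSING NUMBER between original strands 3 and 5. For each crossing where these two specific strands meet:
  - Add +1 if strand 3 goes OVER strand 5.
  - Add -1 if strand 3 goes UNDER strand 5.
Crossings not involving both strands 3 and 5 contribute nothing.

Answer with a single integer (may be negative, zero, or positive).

Gen 1: crossing 1x2. Both 3&5? no. Sum: 0
Gen 2: crossing 3x4. Both 3&5? no. Sum: 0
Gen 3: crossing 4x3. Both 3&5? no. Sum: 0
Gen 4: crossing 4x5. Both 3&5? no. Sum: 0
Gen 5: 3 over 5. Both 3&5? yes. Contrib: +1. Sum: 1
Gen 6: crossing 1x5. Both 3&5? no. Sum: 1
Gen 7: crossing 3x4. Both 3&5? no. Sum: 1
Gen 8: crossing 2x5. Both 3&5? no. Sum: 1
Gen 9: crossing 4x3. Both 3&5? no. Sum: 1
Gen 10: crossing 3x4. Both 3&5? no. Sum: 1
Gen 11: crossing 1x4. Both 3&5? no. Sum: 1
Gen 12: crossing 1x3. Both 3&5? no. Sum: 1
Gen 13: crossing 4x3. Both 3&5? no. Sum: 1
Gen 14: crossing 4x1. Both 3&5? no. Sum: 1

Answer: 1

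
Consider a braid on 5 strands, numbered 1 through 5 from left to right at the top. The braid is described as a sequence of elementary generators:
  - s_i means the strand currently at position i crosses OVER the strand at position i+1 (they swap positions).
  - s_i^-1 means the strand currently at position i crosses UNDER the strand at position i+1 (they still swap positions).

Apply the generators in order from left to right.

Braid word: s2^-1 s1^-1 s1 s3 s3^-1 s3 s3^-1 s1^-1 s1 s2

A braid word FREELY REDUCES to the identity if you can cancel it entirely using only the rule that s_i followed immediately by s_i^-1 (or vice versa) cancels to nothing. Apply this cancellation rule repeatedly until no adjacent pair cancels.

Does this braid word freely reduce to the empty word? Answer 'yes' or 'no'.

Gen 1 (s2^-1): push. Stack: [s2^-1]
Gen 2 (s1^-1): push. Stack: [s2^-1 s1^-1]
Gen 3 (s1): cancels prior s1^-1. Stack: [s2^-1]
Gen 4 (s3): push. Stack: [s2^-1 s3]
Gen 5 (s3^-1): cancels prior s3. Stack: [s2^-1]
Gen 6 (s3): push. Stack: [s2^-1 s3]
Gen 7 (s3^-1): cancels prior s3. Stack: [s2^-1]
Gen 8 (s1^-1): push. Stack: [s2^-1 s1^-1]
Gen 9 (s1): cancels prior s1^-1. Stack: [s2^-1]
Gen 10 (s2): cancels prior s2^-1. Stack: []
Reduced word: (empty)

Answer: yes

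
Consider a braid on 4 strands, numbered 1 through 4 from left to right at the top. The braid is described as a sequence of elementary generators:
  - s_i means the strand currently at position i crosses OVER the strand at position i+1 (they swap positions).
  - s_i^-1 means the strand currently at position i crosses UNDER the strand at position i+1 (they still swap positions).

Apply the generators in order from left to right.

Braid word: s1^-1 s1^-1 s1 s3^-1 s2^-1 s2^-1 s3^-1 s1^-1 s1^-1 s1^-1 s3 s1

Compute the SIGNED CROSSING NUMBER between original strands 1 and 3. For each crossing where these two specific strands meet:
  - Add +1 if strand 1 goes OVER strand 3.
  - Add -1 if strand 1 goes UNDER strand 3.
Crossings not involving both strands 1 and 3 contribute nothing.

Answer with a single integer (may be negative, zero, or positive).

Gen 1: crossing 1x2. Both 1&3? no. Sum: 0
Gen 2: crossing 2x1. Both 1&3? no. Sum: 0
Gen 3: crossing 1x2. Both 1&3? no. Sum: 0
Gen 4: crossing 3x4. Both 1&3? no. Sum: 0
Gen 5: crossing 1x4. Both 1&3? no. Sum: 0
Gen 6: crossing 4x1. Both 1&3? no. Sum: 0
Gen 7: crossing 4x3. Both 1&3? no. Sum: 0
Gen 8: crossing 2x1. Both 1&3? no. Sum: 0
Gen 9: crossing 1x2. Both 1&3? no. Sum: 0
Gen 10: crossing 2x1. Both 1&3? no. Sum: 0
Gen 11: crossing 3x4. Both 1&3? no. Sum: 0
Gen 12: crossing 1x2. Both 1&3? no. Sum: 0

Answer: 0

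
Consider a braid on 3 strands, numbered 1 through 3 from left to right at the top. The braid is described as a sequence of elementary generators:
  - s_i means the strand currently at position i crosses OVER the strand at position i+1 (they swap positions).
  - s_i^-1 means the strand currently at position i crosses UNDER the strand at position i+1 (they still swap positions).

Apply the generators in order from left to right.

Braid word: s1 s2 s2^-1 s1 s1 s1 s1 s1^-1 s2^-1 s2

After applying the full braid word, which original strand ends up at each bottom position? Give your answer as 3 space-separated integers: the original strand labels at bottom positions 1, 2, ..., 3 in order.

Gen 1 (s1): strand 1 crosses over strand 2. Perm now: [2 1 3]
Gen 2 (s2): strand 1 crosses over strand 3. Perm now: [2 3 1]
Gen 3 (s2^-1): strand 3 crosses under strand 1. Perm now: [2 1 3]
Gen 4 (s1): strand 2 crosses over strand 1. Perm now: [1 2 3]
Gen 5 (s1): strand 1 crosses over strand 2. Perm now: [2 1 3]
Gen 6 (s1): strand 2 crosses over strand 1. Perm now: [1 2 3]
Gen 7 (s1): strand 1 crosses over strand 2. Perm now: [2 1 3]
Gen 8 (s1^-1): strand 2 crosses under strand 1. Perm now: [1 2 3]
Gen 9 (s2^-1): strand 2 crosses under strand 3. Perm now: [1 3 2]
Gen 10 (s2): strand 3 crosses over strand 2. Perm now: [1 2 3]

Answer: 1 2 3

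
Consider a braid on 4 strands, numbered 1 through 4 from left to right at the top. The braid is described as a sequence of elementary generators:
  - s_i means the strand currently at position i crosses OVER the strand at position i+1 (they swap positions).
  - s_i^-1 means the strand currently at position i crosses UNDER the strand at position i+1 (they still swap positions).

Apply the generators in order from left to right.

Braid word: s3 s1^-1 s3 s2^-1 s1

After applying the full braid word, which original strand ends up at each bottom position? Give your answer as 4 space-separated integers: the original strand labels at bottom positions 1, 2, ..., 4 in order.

Gen 1 (s3): strand 3 crosses over strand 4. Perm now: [1 2 4 3]
Gen 2 (s1^-1): strand 1 crosses under strand 2. Perm now: [2 1 4 3]
Gen 3 (s3): strand 4 crosses over strand 3. Perm now: [2 1 3 4]
Gen 4 (s2^-1): strand 1 crosses under strand 3. Perm now: [2 3 1 4]
Gen 5 (s1): strand 2 crosses over strand 3. Perm now: [3 2 1 4]

Answer: 3 2 1 4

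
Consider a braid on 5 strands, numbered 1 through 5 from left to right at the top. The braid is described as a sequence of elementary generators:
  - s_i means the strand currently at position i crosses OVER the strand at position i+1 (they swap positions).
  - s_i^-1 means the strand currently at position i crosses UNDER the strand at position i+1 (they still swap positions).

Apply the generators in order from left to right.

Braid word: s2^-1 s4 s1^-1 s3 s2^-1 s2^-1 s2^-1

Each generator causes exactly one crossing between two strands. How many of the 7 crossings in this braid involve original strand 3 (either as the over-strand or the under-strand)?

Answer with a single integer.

Answer: 2

Derivation:
Gen 1: crossing 2x3. Involves strand 3? yes. Count so far: 1
Gen 2: crossing 4x5. Involves strand 3? no. Count so far: 1
Gen 3: crossing 1x3. Involves strand 3? yes. Count so far: 2
Gen 4: crossing 2x5. Involves strand 3? no. Count so far: 2
Gen 5: crossing 1x5. Involves strand 3? no. Count so far: 2
Gen 6: crossing 5x1. Involves strand 3? no. Count so far: 2
Gen 7: crossing 1x5. Involves strand 3? no. Count so far: 2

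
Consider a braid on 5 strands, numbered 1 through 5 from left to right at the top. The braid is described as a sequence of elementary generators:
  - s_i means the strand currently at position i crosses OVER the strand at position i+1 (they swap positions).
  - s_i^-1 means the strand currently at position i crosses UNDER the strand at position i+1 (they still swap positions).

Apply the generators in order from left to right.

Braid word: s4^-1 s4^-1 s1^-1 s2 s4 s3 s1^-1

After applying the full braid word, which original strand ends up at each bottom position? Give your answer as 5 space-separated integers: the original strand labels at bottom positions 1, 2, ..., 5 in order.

Answer: 3 2 5 1 4

Derivation:
Gen 1 (s4^-1): strand 4 crosses under strand 5. Perm now: [1 2 3 5 4]
Gen 2 (s4^-1): strand 5 crosses under strand 4. Perm now: [1 2 3 4 5]
Gen 3 (s1^-1): strand 1 crosses under strand 2. Perm now: [2 1 3 4 5]
Gen 4 (s2): strand 1 crosses over strand 3. Perm now: [2 3 1 4 5]
Gen 5 (s4): strand 4 crosses over strand 5. Perm now: [2 3 1 5 4]
Gen 6 (s3): strand 1 crosses over strand 5. Perm now: [2 3 5 1 4]
Gen 7 (s1^-1): strand 2 crosses under strand 3. Perm now: [3 2 5 1 4]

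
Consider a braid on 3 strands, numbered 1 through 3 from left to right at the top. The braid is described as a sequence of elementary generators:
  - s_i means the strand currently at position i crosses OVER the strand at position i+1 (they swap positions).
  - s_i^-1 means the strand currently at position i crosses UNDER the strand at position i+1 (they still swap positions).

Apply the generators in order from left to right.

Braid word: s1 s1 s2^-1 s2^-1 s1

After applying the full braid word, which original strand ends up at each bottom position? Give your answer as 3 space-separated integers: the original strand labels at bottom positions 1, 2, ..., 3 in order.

Answer: 2 1 3

Derivation:
Gen 1 (s1): strand 1 crosses over strand 2. Perm now: [2 1 3]
Gen 2 (s1): strand 2 crosses over strand 1. Perm now: [1 2 3]
Gen 3 (s2^-1): strand 2 crosses under strand 3. Perm now: [1 3 2]
Gen 4 (s2^-1): strand 3 crosses under strand 2. Perm now: [1 2 3]
Gen 5 (s1): strand 1 crosses over strand 2. Perm now: [2 1 3]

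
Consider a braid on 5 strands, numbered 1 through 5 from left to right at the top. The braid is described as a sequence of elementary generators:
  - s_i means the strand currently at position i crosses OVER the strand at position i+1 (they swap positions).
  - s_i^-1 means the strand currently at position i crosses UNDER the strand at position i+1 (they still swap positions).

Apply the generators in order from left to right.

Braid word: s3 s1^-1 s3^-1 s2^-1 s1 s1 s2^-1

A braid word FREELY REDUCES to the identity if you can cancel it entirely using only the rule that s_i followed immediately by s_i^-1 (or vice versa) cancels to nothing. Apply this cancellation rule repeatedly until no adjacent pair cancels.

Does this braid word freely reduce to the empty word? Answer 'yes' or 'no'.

Answer: no

Derivation:
Gen 1 (s3): push. Stack: [s3]
Gen 2 (s1^-1): push. Stack: [s3 s1^-1]
Gen 3 (s3^-1): push. Stack: [s3 s1^-1 s3^-1]
Gen 4 (s2^-1): push. Stack: [s3 s1^-1 s3^-1 s2^-1]
Gen 5 (s1): push. Stack: [s3 s1^-1 s3^-1 s2^-1 s1]
Gen 6 (s1): push. Stack: [s3 s1^-1 s3^-1 s2^-1 s1 s1]
Gen 7 (s2^-1): push. Stack: [s3 s1^-1 s3^-1 s2^-1 s1 s1 s2^-1]
Reduced word: s3 s1^-1 s3^-1 s2^-1 s1 s1 s2^-1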